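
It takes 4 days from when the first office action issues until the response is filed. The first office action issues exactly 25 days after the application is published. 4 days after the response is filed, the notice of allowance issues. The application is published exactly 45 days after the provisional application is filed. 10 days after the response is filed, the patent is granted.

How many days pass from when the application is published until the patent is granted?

39 days

Causal path: the application is published → the first office action issues → the response is filed → the patent is granted.
Total delay along the path: 25 + 4 + 10 = 39 days.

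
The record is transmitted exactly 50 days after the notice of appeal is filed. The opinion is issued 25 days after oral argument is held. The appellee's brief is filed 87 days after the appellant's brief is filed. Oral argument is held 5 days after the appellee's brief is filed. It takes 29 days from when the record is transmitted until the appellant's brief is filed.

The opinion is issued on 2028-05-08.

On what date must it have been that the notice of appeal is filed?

2027-10-25

The opinion is issued: May 8, 2028.
Oral argument is held: May 8, 2028 − 25 days = Apr 13, 2028.
The appellee's brief is filed: Apr 13, 2028 − 5 days = Apr 8, 2028.
The appellant's brief is filed: Apr 8, 2028 − 87 days = Jan 12, 2028.
The record is transmitted: Jan 12, 2028 − 29 days = Dec 14, 2027.
The notice of appeal is filed: Dec 14, 2027 − 50 days = Oct 25, 2027.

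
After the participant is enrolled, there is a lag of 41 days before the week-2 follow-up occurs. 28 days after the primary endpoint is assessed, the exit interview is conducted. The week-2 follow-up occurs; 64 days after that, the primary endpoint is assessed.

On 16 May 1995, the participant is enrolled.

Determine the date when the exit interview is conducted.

The participant is enrolled: May 16, 1995.
The week-2 follow-up occurs: May 16, 1995 + 41 days = Jun 26, 1995.
The primary endpoint is assessed: Jun 26, 1995 + 64 days = Aug 29, 1995.
The exit interview is conducted: Aug 29, 1995 + 28 days = Sep 26, 1995.

26 September 1995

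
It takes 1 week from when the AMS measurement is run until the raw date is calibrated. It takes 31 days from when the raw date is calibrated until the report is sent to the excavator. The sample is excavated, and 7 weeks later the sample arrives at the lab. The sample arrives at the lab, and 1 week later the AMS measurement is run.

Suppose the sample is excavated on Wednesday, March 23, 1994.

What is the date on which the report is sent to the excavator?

Saturday, June 25, 1994

The sample is excavated: Mar 23, 1994.
The sample arrives at the lab: Mar 23, 1994 + 7 weeks = May 11, 1994.
The AMS measurement is run: May 11, 1994 + 1 week = May 18, 1994.
The raw date is calibrated: May 18, 1994 + 1 week = May 25, 1994.
The report is sent to the excavator: May 25, 1994 + 31 days = Jun 25, 1994.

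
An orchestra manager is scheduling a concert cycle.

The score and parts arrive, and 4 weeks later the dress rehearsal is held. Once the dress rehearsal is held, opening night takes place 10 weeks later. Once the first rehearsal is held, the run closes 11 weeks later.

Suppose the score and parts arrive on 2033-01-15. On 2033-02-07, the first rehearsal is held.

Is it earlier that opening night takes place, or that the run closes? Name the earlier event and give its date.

Opening night takes place — 2033-04-23

The score and parts arrive: Jan 15, 2033.
The dress rehearsal is held: Jan 15, 2033 + 4 weeks = Feb 12, 2033.
Opening night takes place: Feb 12, 2033 + 10 weeks = Apr 23, 2033.
The first rehearsal is held: Feb 7, 2033.
The run closes: Feb 7, 2033 + 11 weeks = Apr 25, 2033.
Comparing: opening night takes place on Apr 23, 2033 vs the run closes on Apr 25, 2033. Earlier: opening night takes place.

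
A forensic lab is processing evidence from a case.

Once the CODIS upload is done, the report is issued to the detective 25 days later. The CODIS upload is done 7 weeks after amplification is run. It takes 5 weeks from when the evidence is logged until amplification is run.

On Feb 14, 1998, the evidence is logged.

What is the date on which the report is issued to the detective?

The evidence is logged: Feb 14, 1998.
Amplification is run: Feb 14, 1998 + 5 weeks = Mar 21, 1998.
The CODIS upload is done: Mar 21, 1998 + 7 weeks = May 9, 1998.
The report is issued to the detective: May 9, 1998 + 25 days = Jun 3, 1998.

Jun 3, 1998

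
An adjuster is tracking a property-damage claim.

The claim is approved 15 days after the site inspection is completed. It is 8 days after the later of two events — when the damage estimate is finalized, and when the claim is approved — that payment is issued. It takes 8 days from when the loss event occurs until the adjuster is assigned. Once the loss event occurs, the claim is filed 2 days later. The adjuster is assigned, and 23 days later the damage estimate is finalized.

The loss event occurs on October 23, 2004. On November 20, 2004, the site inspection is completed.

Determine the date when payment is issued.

December 13, 2004

The loss event occurs: Oct 23, 2004.
The adjuster is assigned: Oct 23, 2004 + 8 days = Oct 31, 2004.
The damage estimate is finalized: Oct 31, 2004 + 23 days = Nov 23, 2004.
The site inspection is completed: Nov 20, 2004.
The claim is approved: Nov 20, 2004 + 15 days = Dec 5, 2004.
Both prerequisites met — the damage estimate is finalized (Nov 23, 2004), the claim is approved (Dec 5, 2004); the later is Dec 5, 2004.
Payment is issued: Dec 5, 2004 + 8 days = Dec 13, 2004.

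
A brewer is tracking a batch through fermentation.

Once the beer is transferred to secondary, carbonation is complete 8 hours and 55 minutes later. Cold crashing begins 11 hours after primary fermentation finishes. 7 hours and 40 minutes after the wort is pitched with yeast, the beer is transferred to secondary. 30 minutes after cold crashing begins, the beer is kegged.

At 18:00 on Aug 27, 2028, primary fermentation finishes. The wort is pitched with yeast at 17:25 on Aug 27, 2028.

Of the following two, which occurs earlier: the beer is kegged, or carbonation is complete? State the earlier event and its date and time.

The beer is kegged — 05:30 on Aug 28, 2028

Primary fermentation finishes: 18:00 Aug 27, 2028.
Cold crashing begins: 18:00 Aug 27, 2028 + 11h = 05:00 Aug 28, 2028.
The beer is kegged: 05:00 Aug 28, 2028 + 30m = 05:30 Aug 28, 2028.
The wort is pitched with yeast: 17:25 Aug 27, 2028.
The beer is transferred to secondary: 17:25 Aug 27, 2028 + 7h40m = 01:05 Aug 28, 2028.
Carbonation is complete: 01:05 Aug 28, 2028 + 8h55m = 10:00 Aug 28, 2028.
Comparing: the beer is kegged at 05:30 Aug 28, 2028 vs carbonation is complete at 10:00 Aug 28, 2028. Earlier: the beer is kegged.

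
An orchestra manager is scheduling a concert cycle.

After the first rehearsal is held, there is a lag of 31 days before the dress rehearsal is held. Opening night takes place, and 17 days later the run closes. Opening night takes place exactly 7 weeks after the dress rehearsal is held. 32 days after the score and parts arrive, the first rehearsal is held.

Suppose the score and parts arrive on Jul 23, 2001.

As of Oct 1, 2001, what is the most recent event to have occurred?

The score and parts arrive: Jul 23, 2001.
The first rehearsal is held: Jul 23, 2001 + 32 days = Aug 24, 2001.
The dress rehearsal is held: Aug 24, 2001 + 31 days = Sep 24, 2001.
Opening night takes place: Sep 24, 2001 + 7 weeks = Nov 12, 2001.
The run closes: Nov 12, 2001 + 17 days = Nov 29, 2001.
Oct 1, 2001 falls between when the dress rehearsal is held (Sep 24, 2001) and when opening night takes place (Nov 12, 2001).

The dress rehearsal is held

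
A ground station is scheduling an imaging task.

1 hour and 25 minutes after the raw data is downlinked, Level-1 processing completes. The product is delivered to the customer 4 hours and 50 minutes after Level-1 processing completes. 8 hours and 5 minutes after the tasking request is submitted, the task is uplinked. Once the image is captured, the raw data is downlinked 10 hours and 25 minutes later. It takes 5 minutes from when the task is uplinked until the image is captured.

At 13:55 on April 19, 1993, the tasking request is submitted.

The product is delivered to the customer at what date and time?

14:45 on April 20, 1993

The tasking request is submitted: 13:55 Apr 19, 1993.
The task is uplinked: 13:55 Apr 19, 1993 + 8h05m = 22:00 Apr 19, 1993.
The image is captured: 22:00 Apr 19, 1993 + 5m = 22:05 Apr 19, 1993.
The raw data is downlinked: 22:05 Apr 19, 1993 + 10h25m = 08:30 Apr 20, 1993.
Level-1 processing completes: 08:30 Apr 20, 1993 + 1h25m = 09:55 Apr 20, 1993.
The product is delivered to the customer: 09:55 Apr 20, 1993 + 4h50m = 14:45 Apr 20, 1993.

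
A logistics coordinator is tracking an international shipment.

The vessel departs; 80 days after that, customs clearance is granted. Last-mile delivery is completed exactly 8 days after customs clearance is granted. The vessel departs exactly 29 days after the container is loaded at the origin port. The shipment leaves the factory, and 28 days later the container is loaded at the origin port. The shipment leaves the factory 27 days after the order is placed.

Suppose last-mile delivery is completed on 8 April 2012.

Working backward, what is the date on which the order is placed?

Last-mile delivery is completed: Apr 8, 2012.
Customs clearance is granted: Apr 8, 2012 − 8 days = Mar 31, 2012.
The vessel departs: Mar 31, 2012 − 80 days = Jan 11, 2012.
The container is loaded at the origin port: Jan 11, 2012 − 29 days = Dec 13, 2011.
The shipment leaves the factory: Dec 13, 2011 − 28 days = Nov 15, 2011.
The order is placed: Nov 15, 2011 − 27 days = Oct 19, 2011.

19 October 2011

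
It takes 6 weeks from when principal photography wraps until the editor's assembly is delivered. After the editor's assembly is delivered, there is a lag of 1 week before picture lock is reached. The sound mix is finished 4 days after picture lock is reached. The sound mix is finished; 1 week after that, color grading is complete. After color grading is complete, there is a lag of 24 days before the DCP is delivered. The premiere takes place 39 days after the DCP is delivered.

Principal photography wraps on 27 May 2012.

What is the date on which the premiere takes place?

Principal photography wraps: May 27, 2012.
The editor's assembly is delivered: May 27, 2012 + 6 weeks = Jul 8, 2012.
Picture lock is reached: Jul 8, 2012 + 1 week = Jul 15, 2012.
The sound mix is finished: Jul 15, 2012 + 4 days = Jul 19, 2012.
Color grading is complete: Jul 19, 2012 + 1 week = Jul 26, 2012.
The DCP is delivered: Jul 26, 2012 + 24 days = Aug 19, 2012.
The premiere takes place: Aug 19, 2012 + 39 days = Sep 27, 2012.

27 September 2012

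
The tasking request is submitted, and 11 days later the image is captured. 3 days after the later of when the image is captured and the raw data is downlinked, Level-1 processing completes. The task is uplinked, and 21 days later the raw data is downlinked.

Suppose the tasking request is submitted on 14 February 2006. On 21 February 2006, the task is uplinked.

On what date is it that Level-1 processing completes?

17 March 2006

The tasking request is submitted: Feb 14, 2006.
The image is captured: Feb 14, 2006 + 11 days = Feb 25, 2006.
The task is uplinked: Feb 21, 2006.
The raw data is downlinked: Feb 21, 2006 + 21 days = Mar 14, 2006.
Both prerequisites met — the image is captured (Feb 25, 2006), the raw data is downlinked (Mar 14, 2006); the later is Mar 14, 2006.
Level-1 processing completes: Mar 14, 2006 + 3 days = Mar 17, 2006.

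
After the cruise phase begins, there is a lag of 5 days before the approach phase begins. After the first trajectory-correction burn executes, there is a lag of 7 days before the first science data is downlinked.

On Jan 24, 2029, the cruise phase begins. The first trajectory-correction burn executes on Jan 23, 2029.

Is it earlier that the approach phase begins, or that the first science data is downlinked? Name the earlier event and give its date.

The cruise phase begins: Jan 24, 2029.
The approach phase begins: Jan 24, 2029 + 5 days = Jan 29, 2029.
The first trajectory-correction burn executes: Jan 23, 2029.
The first science data is downlinked: Jan 23, 2029 + 7 days = Jan 30, 2029.
Comparing: the approach phase begins on Jan 29, 2029 vs the first science data is downlinked on Jan 30, 2029. Earlier: the approach phase begins.

The approach phase begins — Jan 29, 2029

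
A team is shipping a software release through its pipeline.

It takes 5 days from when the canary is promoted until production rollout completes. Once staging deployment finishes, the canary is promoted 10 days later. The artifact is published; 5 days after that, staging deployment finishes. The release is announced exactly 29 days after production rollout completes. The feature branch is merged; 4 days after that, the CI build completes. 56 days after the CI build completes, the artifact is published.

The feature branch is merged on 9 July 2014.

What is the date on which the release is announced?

26 October 2014

The feature branch is merged: Jul 9, 2014.
The CI build completes: Jul 9, 2014 + 4 days = Jul 13, 2014.
The artifact is published: Jul 13, 2014 + 56 days = Sep 7, 2014.
Staging deployment finishes: Sep 7, 2014 + 5 days = Sep 12, 2014.
The canary is promoted: Sep 12, 2014 + 10 days = Sep 22, 2014.
Production rollout completes: Sep 22, 2014 + 5 days = Sep 27, 2014.
The release is announced: Sep 27, 2014 + 29 days = Oct 26, 2014.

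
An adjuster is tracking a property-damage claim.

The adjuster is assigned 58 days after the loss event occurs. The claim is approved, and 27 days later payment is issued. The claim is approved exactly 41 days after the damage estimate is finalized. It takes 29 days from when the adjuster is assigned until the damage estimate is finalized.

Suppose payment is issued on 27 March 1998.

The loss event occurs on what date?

Payment is issued: Mar 27, 1998.
The claim is approved: Mar 27, 1998 − 27 days = Feb 28, 1998.
The damage estimate is finalized: Feb 28, 1998 − 41 days = Jan 18, 1998.
The adjuster is assigned: Jan 18, 1998 − 29 days = Dec 20, 1997.
The loss event occurs: Dec 20, 1997 − 58 days = Oct 23, 1997.

23 October 1997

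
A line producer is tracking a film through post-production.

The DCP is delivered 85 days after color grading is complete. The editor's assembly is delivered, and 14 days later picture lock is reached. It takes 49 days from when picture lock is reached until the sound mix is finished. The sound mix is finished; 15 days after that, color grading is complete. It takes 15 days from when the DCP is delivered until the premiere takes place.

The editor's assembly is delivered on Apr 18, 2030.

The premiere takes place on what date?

Oct 13, 2030

The editor's assembly is delivered: Apr 18, 2030.
Picture lock is reached: Apr 18, 2030 + 14 days = May 2, 2030.
The sound mix is finished: May 2, 2030 + 49 days = Jun 20, 2030.
Color grading is complete: Jun 20, 2030 + 15 days = Jul 5, 2030.
The DCP is delivered: Jul 5, 2030 + 85 days = Sep 28, 2030.
The premiere takes place: Sep 28, 2030 + 15 days = Oct 13, 2030.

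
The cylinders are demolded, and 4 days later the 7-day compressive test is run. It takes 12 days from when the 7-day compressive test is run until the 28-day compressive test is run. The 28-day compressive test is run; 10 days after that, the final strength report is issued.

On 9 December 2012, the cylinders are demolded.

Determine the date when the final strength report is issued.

4 January 2013

The cylinders are demolded: Dec 9, 2012.
The 7-day compressive test is run: Dec 9, 2012 + 4 days = Dec 13, 2012.
The 28-day compressive test is run: Dec 13, 2012 + 12 days = Dec 25, 2012.
The final strength report is issued: Dec 25, 2012 + 10 days = Jan 4, 2013.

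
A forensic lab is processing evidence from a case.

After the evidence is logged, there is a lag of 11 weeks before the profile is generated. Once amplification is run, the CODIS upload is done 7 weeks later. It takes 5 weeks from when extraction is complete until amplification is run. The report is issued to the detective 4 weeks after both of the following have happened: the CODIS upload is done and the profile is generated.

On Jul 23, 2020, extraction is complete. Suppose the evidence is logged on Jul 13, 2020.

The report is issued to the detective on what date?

Nov 12, 2020

Extraction is complete: Jul 23, 2020.
Amplification is run: Jul 23, 2020 + 5 weeks = Aug 27, 2020.
The CODIS upload is done: Aug 27, 2020 + 7 weeks = Oct 15, 2020.
The evidence is logged: Jul 13, 2020.
The profile is generated: Jul 13, 2020 + 11 weeks = Sep 28, 2020.
Both prerequisites met — the CODIS upload is done (Oct 15, 2020), the profile is generated (Sep 28, 2020); the later is Oct 15, 2020.
The report is issued to the detective: Oct 15, 2020 + 4 weeks = Nov 12, 2020.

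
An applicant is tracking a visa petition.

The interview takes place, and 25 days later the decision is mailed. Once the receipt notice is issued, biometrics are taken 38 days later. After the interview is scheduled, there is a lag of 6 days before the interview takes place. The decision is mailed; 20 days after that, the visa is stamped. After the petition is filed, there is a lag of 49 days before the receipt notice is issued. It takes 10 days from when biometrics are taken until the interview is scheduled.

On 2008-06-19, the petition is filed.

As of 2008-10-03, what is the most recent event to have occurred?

The petition is filed: Jun 19, 2008.
The receipt notice is issued: Jun 19, 2008 + 49 days = Aug 7, 2008.
Biometrics are taken: Aug 7, 2008 + 38 days = Sep 14, 2008.
The interview is scheduled: Sep 14, 2008 + 10 days = Sep 24, 2008.
The interview takes place: Sep 24, 2008 + 6 days = Sep 30, 2008.
The decision is mailed: Sep 30, 2008 + 25 days = Oct 25, 2008.
The visa is stamped: Oct 25, 2008 + 20 days = Nov 14, 2008.
Oct 3, 2008 falls between when the interview takes place (Sep 30, 2008) and when the decision is mailed (Oct 25, 2008).

The interview takes place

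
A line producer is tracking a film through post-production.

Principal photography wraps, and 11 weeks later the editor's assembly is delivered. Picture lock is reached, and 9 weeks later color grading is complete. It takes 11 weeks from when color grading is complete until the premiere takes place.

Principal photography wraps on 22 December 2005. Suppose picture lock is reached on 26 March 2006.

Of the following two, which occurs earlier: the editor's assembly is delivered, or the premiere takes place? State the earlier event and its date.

Principal photography wraps: Dec 22, 2005.
The editor's assembly is delivered: Dec 22, 2005 + 11 weeks = Mar 9, 2006.
Picture lock is reached: Mar 26, 2006.
Color grading is complete: Mar 26, 2006 + 9 weeks = May 28, 2006.
The premiere takes place: May 28, 2006 + 11 weeks = Aug 13, 2006.
Comparing: the editor's assembly is delivered on Mar 9, 2006 vs the premiere takes place on Aug 13, 2006. Earlier: the editor's assembly is delivered.

The editor's assembly is delivered — 9 March 2006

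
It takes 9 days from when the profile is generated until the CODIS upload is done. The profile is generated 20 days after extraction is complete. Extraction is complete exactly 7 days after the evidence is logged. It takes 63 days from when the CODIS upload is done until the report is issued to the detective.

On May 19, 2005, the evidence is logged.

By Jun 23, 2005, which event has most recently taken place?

The evidence is logged: May 19, 2005.
Extraction is complete: May 19, 2005 + 7 days = May 26, 2005.
The profile is generated: May 26, 2005 + 20 days = Jun 15, 2005.
The CODIS upload is done: Jun 15, 2005 + 9 days = Jun 24, 2005.
The report is issued to the detective: Jun 24, 2005 + 63 days = Aug 26, 2005.
Jun 23, 2005 falls between when the profile is generated (Jun 15, 2005) and when the CODIS upload is done (Jun 24, 2005).

The profile is generated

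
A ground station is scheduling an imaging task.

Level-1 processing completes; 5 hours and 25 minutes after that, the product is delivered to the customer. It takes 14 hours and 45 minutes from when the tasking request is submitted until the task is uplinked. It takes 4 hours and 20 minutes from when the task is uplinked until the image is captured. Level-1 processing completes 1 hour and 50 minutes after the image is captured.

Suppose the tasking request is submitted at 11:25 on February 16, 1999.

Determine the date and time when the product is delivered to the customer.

The tasking request is submitted: 11:25 Feb 16, 1999.
The task is uplinked: 11:25 Feb 16, 1999 + 14h45m = 02:10 Feb 17, 1999.
The image is captured: 02:10 Feb 17, 1999 + 4h20m = 06:30 Feb 17, 1999.
Level-1 processing completes: 06:30 Feb 17, 1999 + 1h50m = 08:20 Feb 17, 1999.
The product is delivered to the customer: 08:20 Feb 17, 1999 + 5h25m = 13:45 Feb 17, 1999.

13:45 on February 17, 1999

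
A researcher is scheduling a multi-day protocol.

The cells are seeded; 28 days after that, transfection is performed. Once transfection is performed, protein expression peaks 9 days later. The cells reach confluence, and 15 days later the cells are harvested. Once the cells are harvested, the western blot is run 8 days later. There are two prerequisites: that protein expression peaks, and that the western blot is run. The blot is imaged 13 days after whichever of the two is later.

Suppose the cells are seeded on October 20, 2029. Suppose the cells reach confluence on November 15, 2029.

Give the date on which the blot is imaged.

The cells are seeded: Oct 20, 2029.
Transfection is performed: Oct 20, 2029 + 28 days = Nov 17, 2029.
Protein expression peaks: Nov 17, 2029 + 9 days = Nov 26, 2029.
The cells reach confluence: Nov 15, 2029.
The cells are harvested: Nov 15, 2029 + 15 days = Nov 30, 2029.
The western blot is run: Nov 30, 2029 + 8 days = Dec 8, 2029.
Both prerequisites met — protein expression peaks (Nov 26, 2029), the western blot is run (Dec 8, 2029); the later is Dec 8, 2029.
The blot is imaged: Dec 8, 2029 + 13 days = Dec 21, 2029.

December 21, 2029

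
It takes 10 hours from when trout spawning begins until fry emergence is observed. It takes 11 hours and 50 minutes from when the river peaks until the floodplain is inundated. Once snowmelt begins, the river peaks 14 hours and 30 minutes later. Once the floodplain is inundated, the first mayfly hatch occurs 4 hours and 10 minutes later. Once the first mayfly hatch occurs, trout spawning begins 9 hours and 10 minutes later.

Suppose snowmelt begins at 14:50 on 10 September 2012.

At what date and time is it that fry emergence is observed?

16:30 on 12 September 2012

Snowmelt begins: 14:50 Sep 10, 2012.
The river peaks: 14:50 Sep 10, 2012 + 14h30m = 05:20 Sep 11, 2012.
The floodplain is inundated: 05:20 Sep 11, 2012 + 11h50m = 17:10 Sep 11, 2012.
The first mayfly hatch occurs: 17:10 Sep 11, 2012 + 4h10m = 21:20 Sep 11, 2012.
Trout spawning begins: 21:20 Sep 11, 2012 + 9h10m = 06:30 Sep 12, 2012.
Fry emergence is observed: 06:30 Sep 12, 2012 + 10h = 16:30 Sep 12, 2012.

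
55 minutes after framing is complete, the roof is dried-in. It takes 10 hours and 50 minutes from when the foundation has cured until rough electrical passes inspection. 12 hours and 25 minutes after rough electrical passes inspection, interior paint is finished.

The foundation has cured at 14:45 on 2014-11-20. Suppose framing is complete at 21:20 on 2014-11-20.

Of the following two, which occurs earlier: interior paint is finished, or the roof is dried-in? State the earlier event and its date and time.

The roof is dried-in — 22:15 on 2014-11-20

The foundation has cured: 14:45 Nov 20, 2014.
Rough electrical passes inspection: 14:45 Nov 20, 2014 + 10h50m = 01:35 Nov 21, 2014.
Interior paint is finished: 01:35 Nov 21, 2014 + 12h25m = 14:00 Nov 21, 2014.
Framing is complete: 21:20 Nov 20, 2014.
The roof is dried-in: 21:20 Nov 20, 2014 + 55m = 22:15 Nov 20, 2014.
Comparing: interior paint is finished at 14:00 Nov 21, 2014 vs the roof is dried-in at 22:15 Nov 20, 2014. Earlier: the roof is dried-in.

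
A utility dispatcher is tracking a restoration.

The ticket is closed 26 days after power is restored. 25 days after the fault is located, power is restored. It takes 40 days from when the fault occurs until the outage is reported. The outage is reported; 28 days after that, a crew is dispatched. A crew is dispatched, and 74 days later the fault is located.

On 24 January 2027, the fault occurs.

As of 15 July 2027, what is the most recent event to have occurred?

Power is restored

The fault occurs: Jan 24, 2027.
The outage is reported: Jan 24, 2027 + 40 days = Mar 5, 2027.
A crew is dispatched: Mar 5, 2027 + 28 days = Apr 2, 2027.
The fault is located: Apr 2, 2027 + 74 days = Jun 15, 2027.
Power is restored: Jun 15, 2027 + 25 days = Jul 10, 2027.
The ticket is closed: Jul 10, 2027 + 26 days = Aug 5, 2027.
Jul 15, 2027 falls between when power is restored (Jul 10, 2027) and when the ticket is closed (Aug 5, 2027).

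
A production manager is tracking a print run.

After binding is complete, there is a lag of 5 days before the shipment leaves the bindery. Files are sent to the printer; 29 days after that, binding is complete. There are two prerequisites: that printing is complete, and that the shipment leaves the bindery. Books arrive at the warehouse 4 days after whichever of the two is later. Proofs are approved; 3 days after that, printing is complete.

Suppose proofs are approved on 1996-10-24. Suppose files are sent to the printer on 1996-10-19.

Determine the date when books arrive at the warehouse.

1996-11-26

Proofs are approved: Oct 24, 1996.
Printing is complete: Oct 24, 1996 + 3 days = Oct 27, 1996.
Files are sent to the printer: Oct 19, 1996.
Binding is complete: Oct 19, 1996 + 29 days = Nov 17, 1996.
The shipment leaves the bindery: Nov 17, 1996 + 5 days = Nov 22, 1996.
Both prerequisites met — printing is complete (Oct 27, 1996), the shipment leaves the bindery (Nov 22, 1996); the later is Nov 22, 1996.
Books arrive at the warehouse: Nov 22, 1996 + 4 days = Nov 26, 1996.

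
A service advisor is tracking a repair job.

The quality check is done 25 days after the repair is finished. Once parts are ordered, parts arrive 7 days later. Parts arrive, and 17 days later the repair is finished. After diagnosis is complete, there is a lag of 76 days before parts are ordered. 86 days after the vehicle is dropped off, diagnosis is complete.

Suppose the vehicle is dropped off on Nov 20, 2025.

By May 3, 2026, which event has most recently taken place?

Parts are ordered

The vehicle is dropped off: Nov 20, 2025.
Diagnosis is complete: Nov 20, 2025 + 86 days = Feb 14, 2026.
Parts are ordered: Feb 14, 2026 + 76 days = May 1, 2026.
Parts arrive: May 1, 2026 + 7 days = May 8, 2026.
The repair is finished: May 8, 2026 + 17 days = May 25, 2026.
The quality check is done: May 25, 2026 + 25 days = Jun 19, 2026.
May 3, 2026 falls between when parts are ordered (May 1, 2026) and when parts arrive (May 8, 2026).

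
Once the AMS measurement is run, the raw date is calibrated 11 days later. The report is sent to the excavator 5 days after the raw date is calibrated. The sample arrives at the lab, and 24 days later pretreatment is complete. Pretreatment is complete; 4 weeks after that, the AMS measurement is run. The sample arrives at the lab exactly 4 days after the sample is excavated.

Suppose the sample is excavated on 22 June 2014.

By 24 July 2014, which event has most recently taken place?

Pretreatment is complete

The sample is excavated: Jun 22, 2014.
The sample arrives at the lab: Jun 22, 2014 + 4 days = Jun 26, 2014.
Pretreatment is complete: Jun 26, 2014 + 24 days = Jul 20, 2014.
The AMS measurement is run: Jul 20, 2014 + 4 weeks = Aug 17, 2014.
The raw date is calibrated: Aug 17, 2014 + 11 days = Aug 28, 2014.
The report is sent to the excavator: Aug 28, 2014 + 5 days = Sep 2, 2014.
Jul 24, 2014 falls between when pretreatment is complete (Jul 20, 2014) and when the AMS measurement is run (Aug 17, 2014).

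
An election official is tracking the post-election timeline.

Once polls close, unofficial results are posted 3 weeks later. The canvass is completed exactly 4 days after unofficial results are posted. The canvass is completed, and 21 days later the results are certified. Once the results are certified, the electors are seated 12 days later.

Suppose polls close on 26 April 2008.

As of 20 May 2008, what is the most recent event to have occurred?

Unofficial results are posted

Polls close: Apr 26, 2008.
Unofficial results are posted: Apr 26, 2008 + 3 weeks = May 17, 2008.
The canvass is completed: May 17, 2008 + 4 days = May 21, 2008.
The results are certified: May 21, 2008 + 21 days = Jun 11, 2008.
The electors are seated: Jun 11, 2008 + 12 days = Jun 23, 2008.
May 20, 2008 falls between when unofficial results are posted (May 17, 2008) and when the canvass is completed (May 21, 2008).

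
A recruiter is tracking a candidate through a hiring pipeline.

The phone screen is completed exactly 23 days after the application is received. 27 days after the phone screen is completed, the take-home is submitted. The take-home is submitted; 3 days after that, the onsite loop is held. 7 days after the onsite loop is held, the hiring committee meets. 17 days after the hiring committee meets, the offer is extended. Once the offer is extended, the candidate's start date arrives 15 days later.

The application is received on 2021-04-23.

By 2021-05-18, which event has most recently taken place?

The phone screen is completed

The application is received: Apr 23, 2021.
The phone screen is completed: Apr 23, 2021 + 23 days = May 16, 2021.
The take-home is submitted: May 16, 2021 + 27 days = Jun 12, 2021.
The onsite loop is held: Jun 12, 2021 + 3 days = Jun 15, 2021.
The hiring committee meets: Jun 15, 2021 + 7 days = Jun 22, 2021.
The offer is extended: Jun 22, 2021 + 17 days = Jul 9, 2021.
The candidate's start date arrives: Jul 9, 2021 + 15 days = Jul 24, 2021.
May 18, 2021 falls between when the phone screen is completed (May 16, 2021) and when the take-home is submitted (Jun 12, 2021).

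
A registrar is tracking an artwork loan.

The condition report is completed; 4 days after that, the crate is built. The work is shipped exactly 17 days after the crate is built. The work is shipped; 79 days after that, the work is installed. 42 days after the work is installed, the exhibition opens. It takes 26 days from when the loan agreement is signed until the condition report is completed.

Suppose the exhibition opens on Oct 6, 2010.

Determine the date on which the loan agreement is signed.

Apr 21, 2010

The exhibition opens: Oct 6, 2010.
The work is installed: Oct 6, 2010 − 42 days = Aug 25, 2010.
The work is shipped: Aug 25, 2010 − 79 days = Jun 7, 2010.
The crate is built: Jun 7, 2010 − 17 days = May 21, 2010.
The condition report is completed: May 21, 2010 − 4 days = May 17, 2010.
The loan agreement is signed: May 17, 2010 − 26 days = Apr 21, 2010.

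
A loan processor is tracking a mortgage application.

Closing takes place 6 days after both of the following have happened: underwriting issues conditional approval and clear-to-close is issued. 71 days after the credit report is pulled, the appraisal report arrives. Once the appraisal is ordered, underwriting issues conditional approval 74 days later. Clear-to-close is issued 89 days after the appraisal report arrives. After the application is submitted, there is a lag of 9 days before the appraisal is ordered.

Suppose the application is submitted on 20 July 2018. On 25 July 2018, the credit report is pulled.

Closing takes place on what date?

The application is submitted: Jul 20, 2018.
The appraisal is ordered: Jul 20, 2018 + 9 days = Jul 29, 2018.
Underwriting issues conditional approval: Jul 29, 2018 + 74 days = Oct 11, 2018.
The credit report is pulled: Jul 25, 2018.
The appraisal report arrives: Jul 25, 2018 + 71 days = Oct 4, 2018.
Clear-to-close is issued: Oct 4, 2018 + 89 days = Jan 1, 2019.
Both prerequisites met — underwriting issues conditional approval (Oct 11, 2018), clear-to-close is issued (Jan 1, 2019); the later is Jan 1, 2019.
Closing takes place: Jan 1, 2019 + 6 days = Jan 7, 2019.

7 January 2019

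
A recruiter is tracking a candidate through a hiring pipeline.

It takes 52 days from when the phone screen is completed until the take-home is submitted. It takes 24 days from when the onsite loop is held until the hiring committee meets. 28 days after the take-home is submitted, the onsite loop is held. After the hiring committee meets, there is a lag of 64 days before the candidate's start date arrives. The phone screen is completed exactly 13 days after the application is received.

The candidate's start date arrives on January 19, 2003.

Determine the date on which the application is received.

July 22, 2002

The candidate's start date arrives: Jan 19, 2003.
The hiring committee meets: Jan 19, 2003 − 64 days = Nov 16, 2002.
The onsite loop is held: Nov 16, 2002 − 24 days = Oct 23, 2002.
The take-home is submitted: Oct 23, 2002 − 28 days = Sep 25, 2002.
The phone screen is completed: Sep 25, 2002 − 52 days = Aug 4, 2002.
The application is received: Aug 4, 2002 − 13 days = Jul 22, 2002.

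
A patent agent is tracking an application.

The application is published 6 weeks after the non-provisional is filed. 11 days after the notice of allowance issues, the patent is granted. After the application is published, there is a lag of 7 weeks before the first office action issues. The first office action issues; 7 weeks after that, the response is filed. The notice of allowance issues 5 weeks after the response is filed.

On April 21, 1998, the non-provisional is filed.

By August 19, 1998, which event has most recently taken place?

The non-provisional is filed: Apr 21, 1998.
The application is published: Apr 21, 1998 + 6 weeks = Jun 2, 1998.
The first office action issues: Jun 2, 1998 + 7 weeks = Jul 21, 1998.
The response is filed: Jul 21, 1998 + 7 weeks = Sep 8, 1998.
The notice of allowance issues: Sep 8, 1998 + 5 weeks = Oct 13, 1998.
The patent is granted: Oct 13, 1998 + 11 days = Oct 24, 1998.
Aug 19, 1998 falls between when the first office action issues (Jul 21, 1998) and when the response is filed (Sep 8, 1998).

The first office action issues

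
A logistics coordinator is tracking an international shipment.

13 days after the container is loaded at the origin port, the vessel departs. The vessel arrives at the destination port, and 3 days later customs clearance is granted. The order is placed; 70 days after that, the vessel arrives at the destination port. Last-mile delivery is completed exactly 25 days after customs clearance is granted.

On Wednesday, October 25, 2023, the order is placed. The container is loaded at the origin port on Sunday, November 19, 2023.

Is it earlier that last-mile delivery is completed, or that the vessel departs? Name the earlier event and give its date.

The vessel departs — Saturday, December 2, 2023

The order is placed: Oct 25, 2023.
The vessel arrives at the destination port: Oct 25, 2023 + 70 days = Jan 3, 2024.
Customs clearance is granted: Jan 3, 2024 + 3 days = Jan 6, 2024.
Last-mile delivery is completed: Jan 6, 2024 + 25 days = Jan 31, 2024.
The container is loaded at the origin port: Nov 19, 2023.
The vessel departs: Nov 19, 2023 + 13 days = Dec 2, 2023.
Comparing: last-mile delivery is completed on Jan 31, 2024 vs the vessel departs on Dec 2, 2023. Earlier: the vessel departs.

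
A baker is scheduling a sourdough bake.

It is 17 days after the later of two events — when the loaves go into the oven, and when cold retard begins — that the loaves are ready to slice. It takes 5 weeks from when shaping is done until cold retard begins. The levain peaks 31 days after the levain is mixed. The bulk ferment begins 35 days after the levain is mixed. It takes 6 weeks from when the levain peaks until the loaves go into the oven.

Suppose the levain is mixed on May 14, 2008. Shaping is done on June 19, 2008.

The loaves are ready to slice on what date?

August 12, 2008

The levain is mixed: May 14, 2008.
The levain peaks: May 14, 2008 + 31 days = Jun 14, 2008.
The loaves go into the oven: Jun 14, 2008 + 6 weeks = Jul 26, 2008.
Shaping is done: Jun 19, 2008.
Cold retard begins: Jun 19, 2008 + 5 weeks = Jul 24, 2008.
Both prerequisites met — the loaves go into the oven (Jul 26, 2008), cold retard begins (Jul 24, 2008); the later is Jul 26, 2008.
The loaves are ready to slice: Jul 26, 2008 + 17 days = Aug 12, 2008.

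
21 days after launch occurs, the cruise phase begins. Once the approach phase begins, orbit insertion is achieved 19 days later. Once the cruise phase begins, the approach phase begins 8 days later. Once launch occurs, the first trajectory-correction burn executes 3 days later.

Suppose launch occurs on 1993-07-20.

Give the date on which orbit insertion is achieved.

1993-09-06

Launch occurs: Jul 20, 1993.
The cruise phase begins: Jul 20, 1993 + 21 days = Aug 10, 1993.
The approach phase begins: Aug 10, 1993 + 8 days = Aug 18, 1993.
Orbit insertion is achieved: Aug 18, 1993 + 19 days = Sep 6, 1993.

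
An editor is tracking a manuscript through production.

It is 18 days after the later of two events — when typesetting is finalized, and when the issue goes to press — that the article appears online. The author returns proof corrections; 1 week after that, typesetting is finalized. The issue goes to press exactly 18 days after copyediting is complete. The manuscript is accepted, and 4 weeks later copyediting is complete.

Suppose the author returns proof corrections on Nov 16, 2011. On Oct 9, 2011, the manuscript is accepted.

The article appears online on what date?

The author returns proof corrections: Nov 16, 2011.
Typesetting is finalized: Nov 16, 2011 + 1 week = Nov 23, 2011.
The manuscript is accepted: Oct 9, 2011.
Copyediting is complete: Oct 9, 2011 + 4 weeks = Nov 6, 2011.
The issue goes to press: Nov 6, 2011 + 18 days = Nov 24, 2011.
Both prerequisites met — typesetting is finalized (Nov 23, 2011), the issue goes to press (Nov 24, 2011); the later is Nov 24, 2011.
The article appears online: Nov 24, 2011 + 18 days = Dec 12, 2011.

Dec 12, 2011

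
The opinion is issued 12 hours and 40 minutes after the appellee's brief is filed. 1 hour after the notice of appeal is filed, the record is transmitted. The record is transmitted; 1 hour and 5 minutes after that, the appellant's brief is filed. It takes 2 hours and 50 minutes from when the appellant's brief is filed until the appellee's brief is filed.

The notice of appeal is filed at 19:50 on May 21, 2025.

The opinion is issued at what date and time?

The notice of appeal is filed: 19:50 May 21, 2025.
The record is transmitted: 19:50 May 21, 2025 + 1h = 20:50 May 21, 2025.
The appellant's brief is filed: 20:50 May 21, 2025 + 1h05m = 21:55 May 21, 2025.
The appellee's brief is filed: 21:55 May 21, 2025 + 2h50m = 00:45 May 22, 2025.
The opinion is issued: 00:45 May 22, 2025 + 12h40m = 13:25 May 22, 2025.

13:25 on May 22, 2025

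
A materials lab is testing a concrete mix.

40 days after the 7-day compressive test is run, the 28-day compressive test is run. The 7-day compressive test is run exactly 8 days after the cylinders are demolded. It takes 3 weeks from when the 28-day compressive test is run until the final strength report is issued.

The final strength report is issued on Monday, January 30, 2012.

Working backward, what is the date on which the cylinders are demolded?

The final strength report is issued: Jan 30, 2012.
The 28-day compressive test is run: Jan 30, 2012 − 3 weeks = Jan 9, 2012.
The 7-day compressive test is run: Jan 9, 2012 − 40 days = Nov 30, 2011.
The cylinders are demolded: Nov 30, 2011 − 8 days = Nov 22, 2011.

Tuesday, November 22, 2011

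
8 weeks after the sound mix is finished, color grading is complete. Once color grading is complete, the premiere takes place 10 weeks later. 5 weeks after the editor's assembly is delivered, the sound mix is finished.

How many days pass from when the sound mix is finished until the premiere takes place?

126 days

Causal path: the sound mix is finished → color grading is complete → the premiere takes place.
Total delay along the path: 8 + 10 weeks = 18 weeks = 126 days.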